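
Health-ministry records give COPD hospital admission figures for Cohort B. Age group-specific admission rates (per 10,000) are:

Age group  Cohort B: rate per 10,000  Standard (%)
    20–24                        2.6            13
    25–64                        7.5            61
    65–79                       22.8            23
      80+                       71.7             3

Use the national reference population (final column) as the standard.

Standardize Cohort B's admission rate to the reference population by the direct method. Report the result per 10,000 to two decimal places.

12.31

Standard weights: 0.13, 0.61, 0.23, 0.03.
Standardized rate: 0.1300×2.6 + 0.6100×7.5 + 0.2300×22.8 + 0.0300×71.7 = 12.3080 per 10,000.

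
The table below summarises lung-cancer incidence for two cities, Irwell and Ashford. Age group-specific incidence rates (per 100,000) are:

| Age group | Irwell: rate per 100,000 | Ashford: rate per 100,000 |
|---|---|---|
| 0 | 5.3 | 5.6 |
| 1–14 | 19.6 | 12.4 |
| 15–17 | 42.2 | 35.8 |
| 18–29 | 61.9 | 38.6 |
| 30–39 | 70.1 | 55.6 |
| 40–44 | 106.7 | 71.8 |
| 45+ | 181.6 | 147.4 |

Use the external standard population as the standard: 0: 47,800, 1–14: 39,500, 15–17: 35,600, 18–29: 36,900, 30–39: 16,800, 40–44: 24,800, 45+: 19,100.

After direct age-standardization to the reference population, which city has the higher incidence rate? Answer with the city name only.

Standard total = 220,500; weights = 0.2168, 0.1791, 0.1615, 0.1673, 0.0762, 0.1125, 0.0866.
Irwell: 0.2168×5.3 + 0.1791×19.6 + 0.1615×42.2 + 0.1673×61.9 + 0.0762×70.1 + 0.1125×106.7 + 0.0866×181.6 = 54.9042 per 100,000.
Ashford: 0.2168×5.6 + 0.1791×12.4 + 0.1615×35.8 + 0.1673×38.6 + 0.0762×55.6 + 0.1125×71.8 + 0.0866×147.4 = 40.7545 per 100,000.

Irwell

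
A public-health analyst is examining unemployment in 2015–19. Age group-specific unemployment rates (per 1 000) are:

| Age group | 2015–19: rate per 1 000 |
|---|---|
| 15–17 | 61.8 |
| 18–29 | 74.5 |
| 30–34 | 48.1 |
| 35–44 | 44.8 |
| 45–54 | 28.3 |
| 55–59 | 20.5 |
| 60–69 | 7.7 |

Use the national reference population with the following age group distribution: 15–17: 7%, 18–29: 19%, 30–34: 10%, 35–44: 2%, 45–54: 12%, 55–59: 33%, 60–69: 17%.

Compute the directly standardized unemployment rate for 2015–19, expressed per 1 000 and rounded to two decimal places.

35.66

Standard weights: 0.07, 0.19, 0.10, 0.02, 0.12, 0.33, 0.17.
Standardized rate: 0.0700×61.8 + 0.1900×74.5 + 0.1000×48.1 + 0.0200×44.8 + 0.1200×28.3 + 0.3300×20.5 + 0.1700×7.7 = 35.6570 per 1 000.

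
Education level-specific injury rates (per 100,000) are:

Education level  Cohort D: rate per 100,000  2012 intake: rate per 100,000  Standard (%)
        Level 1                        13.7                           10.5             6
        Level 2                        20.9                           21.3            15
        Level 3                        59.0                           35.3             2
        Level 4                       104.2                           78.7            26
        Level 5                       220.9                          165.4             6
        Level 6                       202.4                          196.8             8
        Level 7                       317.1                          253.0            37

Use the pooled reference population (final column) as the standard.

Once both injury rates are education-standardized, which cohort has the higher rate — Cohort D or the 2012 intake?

Cohort D

Standard weights: 0.06, 0.15, 0.02, 0.26, 0.06, 0.08, 0.37.
Cohort D: 0.0600×13.7 + 0.1500×20.9 + 0.0200×59.0 + 0.2600×104.2 + 0.0600×220.9 + 0.0800×202.4 + 0.3700×317.1 = 179.0020 per 100,000.
The 2012 intake: 0.0600×10.5 + 0.1500×21.3 + 0.0200×35.3 + 0.2600×78.7 + 0.0600×165.4 + 0.0800×196.8 + 0.3700×253.0 = 144.2710 per 100,000.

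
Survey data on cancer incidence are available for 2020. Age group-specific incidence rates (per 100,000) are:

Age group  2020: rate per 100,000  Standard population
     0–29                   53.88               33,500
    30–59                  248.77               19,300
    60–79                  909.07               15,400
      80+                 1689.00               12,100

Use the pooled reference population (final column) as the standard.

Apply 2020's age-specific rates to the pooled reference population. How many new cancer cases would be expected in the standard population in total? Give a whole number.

Expected new cancer cases = Σ (standard pop × age-specific rate ÷ 100,000)
= 33,500×53.88/100,000 + 19,300×248.77/100,000 + 15,400×909.07/100,000 + 12,100×1689.00/100,000
= 18.05 + 48.01 + 140.00 + 204.37 = 410.43.

410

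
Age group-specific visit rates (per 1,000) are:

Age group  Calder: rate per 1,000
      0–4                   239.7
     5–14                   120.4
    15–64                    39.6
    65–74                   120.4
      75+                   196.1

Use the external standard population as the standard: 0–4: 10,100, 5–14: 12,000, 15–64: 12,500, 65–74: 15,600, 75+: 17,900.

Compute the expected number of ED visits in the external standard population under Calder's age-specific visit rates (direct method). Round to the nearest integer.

9749

Expected ED visits = Σ (standard pop × age-specific rate ÷ 1,000)
= 10,100×239.7/1,000 + 12,000×120.4/1,000 + 12,500×39.6/1,000 + 15,600×120.4/1,000 + 17,900×196.1/1,000
= 2420.97 + 1444.80 + 495.00 + 1878.24 + 3510.19 = 9749.20.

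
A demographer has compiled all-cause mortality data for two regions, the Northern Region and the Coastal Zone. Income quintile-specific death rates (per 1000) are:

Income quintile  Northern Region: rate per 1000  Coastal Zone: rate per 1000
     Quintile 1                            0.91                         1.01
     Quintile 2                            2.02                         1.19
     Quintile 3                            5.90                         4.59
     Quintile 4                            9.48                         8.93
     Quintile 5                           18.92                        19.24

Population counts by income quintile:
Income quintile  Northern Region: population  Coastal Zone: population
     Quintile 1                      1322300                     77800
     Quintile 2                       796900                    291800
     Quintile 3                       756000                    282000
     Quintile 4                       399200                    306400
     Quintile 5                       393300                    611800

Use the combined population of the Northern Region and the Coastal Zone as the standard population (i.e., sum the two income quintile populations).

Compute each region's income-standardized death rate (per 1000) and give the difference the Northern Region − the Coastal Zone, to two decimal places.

0.42

Combined standard total = 5237500; weights = 0.2673, 0.2079, 0.1982, 0.1347, 0.1919.
The Northern Region: 0.2673×0.91 + 0.2079×2.02 + 0.1982×5.90 + 0.1347×9.48 + 0.1919×18.92 = 6.7404 per 1000.
The Coastal Zone: 0.2673×1.01 + 0.2079×1.19 + 0.1982×4.59 + 0.1347×8.93 + 0.1919×19.24 = 6.3223 per 1000.
Difference = 6.7404 − 6.3223 = 0.4181.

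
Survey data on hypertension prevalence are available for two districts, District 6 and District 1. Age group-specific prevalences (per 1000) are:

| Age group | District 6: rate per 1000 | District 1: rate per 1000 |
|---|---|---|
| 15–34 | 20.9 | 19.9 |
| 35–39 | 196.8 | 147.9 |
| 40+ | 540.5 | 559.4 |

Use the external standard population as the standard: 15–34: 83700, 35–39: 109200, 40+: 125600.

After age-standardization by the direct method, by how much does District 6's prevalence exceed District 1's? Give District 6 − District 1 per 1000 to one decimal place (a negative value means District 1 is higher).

Standard total = 318500; weights = 0.2628, 0.3429, 0.3943.
District 6: 0.2628×20.9 + 0.3429×196.8 + 0.3943×540.5 = 286.1121 per 1000.
District 1: 0.2628×19.9 + 0.3429×147.9 + 0.3943×559.4 = 276.5367 per 1000.
Difference = 286.1121 − 276.5367 = 9.5753.

9.6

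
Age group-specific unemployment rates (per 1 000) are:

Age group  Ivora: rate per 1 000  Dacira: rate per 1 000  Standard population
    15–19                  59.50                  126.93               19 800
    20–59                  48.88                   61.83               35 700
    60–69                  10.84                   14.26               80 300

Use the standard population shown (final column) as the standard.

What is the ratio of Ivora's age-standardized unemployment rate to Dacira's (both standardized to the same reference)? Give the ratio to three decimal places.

Standard total = 135 800; weights = 0.1458, 0.2629, 0.5913.
Ivora: 0.1458×59.50 + 0.2629×48.88 + 0.5913×10.84 = 27.9350 per 1 000.
Dacira: 0.1458×126.93 + 0.2629×61.83 + 0.5913×14.26 = 43.1931 per 1 000.
Ratio = 27.9350 ÷ 43.1931 = 0.64675.

0.647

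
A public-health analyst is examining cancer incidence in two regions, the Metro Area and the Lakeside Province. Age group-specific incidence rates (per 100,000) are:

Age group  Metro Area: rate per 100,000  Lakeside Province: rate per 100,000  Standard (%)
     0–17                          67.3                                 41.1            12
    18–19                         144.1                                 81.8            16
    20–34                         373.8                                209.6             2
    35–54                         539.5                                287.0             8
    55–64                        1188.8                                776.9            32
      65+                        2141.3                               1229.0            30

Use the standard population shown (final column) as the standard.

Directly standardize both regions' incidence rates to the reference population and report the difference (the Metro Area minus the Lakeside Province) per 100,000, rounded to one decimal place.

Standard weights: 0.12, 0.16, 0.02, 0.08, 0.32, 0.30.
The Metro Area: 0.1200×67.3 + 0.1600×144.1 + 0.0200×373.8 + 0.0800×539.5 + 0.3200×1188.8 + 0.3000×2141.3 = 1104.5740 per 100,000.
The Lakeside Province: 0.1200×41.1 + 0.1600×81.8 + 0.0200×209.6 + 0.0800×287.0 + 0.3200×776.9 + 0.3000×1229.0 = 662.4800 per 100,000.
Difference = 1104.5740 − 662.4800 = 442.0940.

442.1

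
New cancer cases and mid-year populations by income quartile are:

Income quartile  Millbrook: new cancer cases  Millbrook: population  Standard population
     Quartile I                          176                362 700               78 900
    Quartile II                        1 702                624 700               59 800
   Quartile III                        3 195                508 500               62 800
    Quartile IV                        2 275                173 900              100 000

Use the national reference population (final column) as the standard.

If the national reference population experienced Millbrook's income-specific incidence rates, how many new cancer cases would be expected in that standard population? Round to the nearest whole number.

Income-specific rates per 100 000 for Millbrook: 48.52, 272.45, 628.32, 1308.22.
Expected new cancer cases = Σ (standard pop × income-specific rate ÷ 100 000)
= 78 900×48.52/100 000 + 59 800×272.45/100 000 + 62 800×628.32/100 000 + 100 000×1308.22/100 000
= 38.29 + 162.93 + 394.58 + 1308.22 = 1904.02.

1904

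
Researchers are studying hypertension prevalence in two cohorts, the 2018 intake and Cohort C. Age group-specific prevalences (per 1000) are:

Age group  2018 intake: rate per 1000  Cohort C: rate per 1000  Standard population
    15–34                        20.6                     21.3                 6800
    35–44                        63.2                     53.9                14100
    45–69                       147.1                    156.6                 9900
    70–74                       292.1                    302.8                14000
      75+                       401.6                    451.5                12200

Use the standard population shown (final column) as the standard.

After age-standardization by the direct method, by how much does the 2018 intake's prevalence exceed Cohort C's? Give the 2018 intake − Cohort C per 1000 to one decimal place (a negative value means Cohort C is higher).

-12.7

Standard total = 57000; weights = 0.1193, 0.2474, 0.1737, 0.2456, 0.2140.
The 2018 intake: 0.1193×20.6 + 0.2474×63.2 + 0.1737×147.1 + 0.2456×292.1 + 0.2140×401.6 = 201.3405 per 1000.
Cohort C: 0.1193×21.3 + 0.2474×53.9 + 0.1737×156.6 + 0.2456×302.8 + 0.2140×451.5 = 214.0819 per 1000.
Difference = 201.3405 − 214.0819 = -12.7414.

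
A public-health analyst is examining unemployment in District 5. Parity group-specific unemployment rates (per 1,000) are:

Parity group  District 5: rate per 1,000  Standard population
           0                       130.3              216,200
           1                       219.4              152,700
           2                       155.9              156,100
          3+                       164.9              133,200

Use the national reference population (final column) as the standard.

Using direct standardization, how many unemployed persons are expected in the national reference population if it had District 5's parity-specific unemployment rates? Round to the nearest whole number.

107974

Expected unemployed persons = Σ (standard pop × parity-specific rate ÷ 1,000)
= 216,200×130.3/1,000 + 152,700×219.4/1,000 + 156,100×155.9/1,000 + 133,200×164.9/1,000
= 28170.86 + 33502.38 + 24335.99 + 21964.68 = 107973.91.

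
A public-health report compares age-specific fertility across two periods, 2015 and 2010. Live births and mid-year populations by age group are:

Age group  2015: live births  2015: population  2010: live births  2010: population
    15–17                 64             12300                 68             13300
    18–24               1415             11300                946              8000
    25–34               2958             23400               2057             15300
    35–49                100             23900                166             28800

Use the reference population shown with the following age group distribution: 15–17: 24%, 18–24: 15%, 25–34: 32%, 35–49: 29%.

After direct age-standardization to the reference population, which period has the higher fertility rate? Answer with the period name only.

2010

Age-specific rates per 1000 for 2015: 5.203, 125.221, 126.410, 4.184.
For 2010: 5.113, 118.250, 134.444, 5.764.
Standard weights: 0.24, 0.15, 0.32, 0.29.
2015: 0.2400×5.203 + 0.1500×125.221 + 0.3200×126.410 + 0.2900×4.184 = 61.6966 per 1000.
2010: 0.2400×5.113 + 0.1500×118.250 + 0.3200×134.444 + 0.2900×5.764 = 63.6583 per 1000.
The crude rates (63.99 vs 49.50) would put 2015 higher, but that reflects its age composition; once standardized to a common age structure, 2010 has the higher underlying rate.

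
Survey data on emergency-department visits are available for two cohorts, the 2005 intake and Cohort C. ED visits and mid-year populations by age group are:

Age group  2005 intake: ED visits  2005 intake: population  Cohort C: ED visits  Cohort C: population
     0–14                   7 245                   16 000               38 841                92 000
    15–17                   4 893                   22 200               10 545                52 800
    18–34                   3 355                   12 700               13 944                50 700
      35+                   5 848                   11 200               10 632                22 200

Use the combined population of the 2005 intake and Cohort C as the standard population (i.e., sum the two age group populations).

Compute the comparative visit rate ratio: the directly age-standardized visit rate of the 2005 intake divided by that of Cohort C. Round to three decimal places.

1.060

Age-specific rates per 1 000 for the 2005 intake: 452.812, 220.405, 264.173, 522.143.
For Cohort C: 422.185, 199.716, 275.030, 478.919.
Combined standard total = 279 800; weights = 0.3860, 0.2680, 0.2266, 0.1194.
The 2005 intake: 0.3860×452.812 + 0.2680×220.405 + 0.2266×264.173 + 0.1194×522.143 = 356.0483 per 1 000.
Cohort C: 0.3860×422.185 + 0.2680×199.716 + 0.2266×275.030 + 0.1194×478.919 = 335.9808 per 1 000.
Ratio = 356.0483 ÷ 335.9808 = 1.05973.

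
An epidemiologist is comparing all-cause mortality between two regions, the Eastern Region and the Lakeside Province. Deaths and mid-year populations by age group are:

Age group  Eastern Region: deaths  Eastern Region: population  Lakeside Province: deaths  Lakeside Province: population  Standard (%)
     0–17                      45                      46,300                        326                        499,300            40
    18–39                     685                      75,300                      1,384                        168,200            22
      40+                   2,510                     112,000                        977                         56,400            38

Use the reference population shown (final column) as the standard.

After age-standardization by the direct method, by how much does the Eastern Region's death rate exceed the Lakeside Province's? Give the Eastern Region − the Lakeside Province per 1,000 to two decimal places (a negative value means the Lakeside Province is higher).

Age-specific rates per 1,000 for the Eastern Region: 0.972, 9.097, 22.411.
For the Lakeside Province: 0.653, 8.228, 17.323.
Standard weights: 0.40, 0.22, 0.38.
The Eastern Region: 0.4000×0.972 + 0.2200×9.097 + 0.3800×22.411 = 10.9062 per 1,000.
The Lakeside Province: 0.4000×0.653 + 0.2200×8.228 + 0.3800×17.323 = 8.6540 per 1,000.
Difference = 10.9062 − 8.6540 = 2.2522.

2.25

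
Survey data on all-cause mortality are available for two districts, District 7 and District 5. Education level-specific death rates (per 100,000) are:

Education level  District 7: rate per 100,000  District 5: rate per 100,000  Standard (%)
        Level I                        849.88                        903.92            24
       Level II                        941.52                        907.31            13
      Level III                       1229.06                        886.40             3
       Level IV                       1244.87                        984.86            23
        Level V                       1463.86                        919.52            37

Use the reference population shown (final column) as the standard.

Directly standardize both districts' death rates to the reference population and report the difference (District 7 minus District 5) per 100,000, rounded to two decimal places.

Standard weights: 0.24, 0.13, 0.03, 0.23, 0.37.
District 7: 0.2400×849.88 + 0.1300×941.52 + 0.0300×1229.06 + 0.2300×1244.87 + 0.3700×1463.86 = 1191.1889 per 100,000.
District 5: 0.2400×903.92 + 0.1300×907.31 + 0.0300×886.40 + 0.2300×984.86 + 0.3700×919.52 = 928.2233 per 100,000.
Difference = 1191.1889 − 928.2233 = 262.9656.

262.97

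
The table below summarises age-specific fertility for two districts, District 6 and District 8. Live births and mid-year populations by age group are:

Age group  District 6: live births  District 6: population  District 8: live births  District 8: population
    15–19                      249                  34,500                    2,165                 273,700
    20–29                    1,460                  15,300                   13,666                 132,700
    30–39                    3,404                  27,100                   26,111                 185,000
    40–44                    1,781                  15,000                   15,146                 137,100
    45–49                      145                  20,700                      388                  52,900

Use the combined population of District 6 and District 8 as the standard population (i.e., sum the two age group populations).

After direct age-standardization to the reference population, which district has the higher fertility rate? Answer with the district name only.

Age-specific rates per 1,000 for District 6: 7.217, 95.425, 125.609, 118.733, 7.005.
For District 8: 7.910, 102.984, 141.141, 110.474, 7.335.
Combined standard total = 894,000; weights = 0.3447, 0.1655, 0.2372, 0.1701, 0.0823.
District 6: 0.3447×7.217 + 0.1655×95.425 + 0.2372×125.609 + 0.1701×118.733 + 0.0823×7.005 = 68.8633 per 1,000.
District 8: 0.3447×7.910 + 0.1655×102.984 + 0.2372×141.141 + 0.1701×110.474 + 0.0823×7.335 = 72.6604 per 1,000.

District 8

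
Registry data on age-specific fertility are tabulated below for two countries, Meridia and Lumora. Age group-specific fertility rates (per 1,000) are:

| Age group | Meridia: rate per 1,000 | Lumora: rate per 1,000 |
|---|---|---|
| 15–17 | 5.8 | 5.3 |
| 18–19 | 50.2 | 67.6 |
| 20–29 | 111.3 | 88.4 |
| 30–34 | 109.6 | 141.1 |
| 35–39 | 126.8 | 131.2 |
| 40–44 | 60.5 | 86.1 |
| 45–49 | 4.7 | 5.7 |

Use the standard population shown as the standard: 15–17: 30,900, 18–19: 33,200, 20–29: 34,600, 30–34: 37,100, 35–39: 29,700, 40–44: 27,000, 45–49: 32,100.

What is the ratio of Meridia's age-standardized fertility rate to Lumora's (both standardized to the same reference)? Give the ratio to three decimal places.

0.895

Standard total = 224,600; weights = 0.1376, 0.1478, 0.1541, 0.1652, 0.1322, 0.1202, 0.1429.
Meridia: 0.1376×5.8 + 0.1478×50.2 + 0.1541×111.3 + 0.1652×109.6 + 0.1322×126.8 + 0.1202×60.5 + 0.1429×4.7 = 68.1805 per 1,000.
Lumora: 0.1376×5.3 + 0.1478×67.6 + 0.1541×88.4 + 0.1652×141.1 + 0.1322×131.2 + 0.1202×86.1 + 0.1429×5.7 = 76.1614 per 1,000.
Ratio = 68.1805 ÷ 76.1614 = 0.89521.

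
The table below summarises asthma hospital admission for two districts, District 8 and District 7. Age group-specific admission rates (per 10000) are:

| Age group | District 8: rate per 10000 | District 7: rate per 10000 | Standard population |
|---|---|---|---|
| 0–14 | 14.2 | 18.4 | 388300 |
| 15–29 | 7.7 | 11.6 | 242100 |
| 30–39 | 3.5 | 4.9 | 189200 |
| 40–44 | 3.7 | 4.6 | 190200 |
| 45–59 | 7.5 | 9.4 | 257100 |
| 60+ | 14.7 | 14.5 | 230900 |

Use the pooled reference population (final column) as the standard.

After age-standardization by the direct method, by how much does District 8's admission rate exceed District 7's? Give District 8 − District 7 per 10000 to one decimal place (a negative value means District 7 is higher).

Standard total = 1497800; weights = 0.2592, 0.1616, 0.1263, 0.1270, 0.1717, 0.1542.
District 8: 0.2592×14.2 + 0.1616×7.7 + 0.1263×3.5 + 0.1270×3.7 + 0.1717×7.5 + 0.1542×14.7 = 9.3914 per 10000.
District 7: 0.2592×18.4 + 0.1616×11.6 + 0.1263×4.9 + 0.1270×4.6 + 0.1717×9.4 + 0.1542×14.5 = 11.6971 per 10000.
Difference = 9.3914 − 11.6971 = -2.3057.

-2.3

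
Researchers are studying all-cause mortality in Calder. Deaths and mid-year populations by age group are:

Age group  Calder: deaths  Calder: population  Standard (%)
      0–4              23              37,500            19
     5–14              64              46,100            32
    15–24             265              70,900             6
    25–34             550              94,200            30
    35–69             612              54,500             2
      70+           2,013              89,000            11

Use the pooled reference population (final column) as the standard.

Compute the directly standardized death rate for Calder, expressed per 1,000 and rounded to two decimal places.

Age-specific rates per 1,000 for Calder: 0.613, 1.388, 3.738, 5.839, 11.229, 22.618.
Standard weights: 0.19, 0.32, 0.06, 0.30, 0.02, 0.11.
Standardized rate: 0.1900×0.613 + 0.3200×1.388 + 0.0600×3.738 + 0.3000×5.839 + 0.0200×11.229 + 0.1100×22.618 = 5.2492 per 1,000.

5.25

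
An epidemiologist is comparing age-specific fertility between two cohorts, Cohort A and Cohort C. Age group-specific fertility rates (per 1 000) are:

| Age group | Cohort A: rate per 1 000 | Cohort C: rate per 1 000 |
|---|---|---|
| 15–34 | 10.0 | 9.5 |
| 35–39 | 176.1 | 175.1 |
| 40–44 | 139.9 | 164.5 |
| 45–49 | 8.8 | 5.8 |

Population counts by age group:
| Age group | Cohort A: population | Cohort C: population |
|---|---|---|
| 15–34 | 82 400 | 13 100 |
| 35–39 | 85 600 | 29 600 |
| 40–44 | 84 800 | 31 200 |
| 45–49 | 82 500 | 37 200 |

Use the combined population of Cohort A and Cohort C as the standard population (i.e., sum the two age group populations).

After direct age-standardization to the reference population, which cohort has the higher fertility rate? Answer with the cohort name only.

Combined standard total = 446 400; weights = 0.2139, 0.2581, 0.2599, 0.2681.
Cohort A: 0.2139×10.0 + 0.2581×176.1 + 0.2599×139.9 + 0.2681×8.8 = 86.2981 per 1 000.
Cohort C: 0.2139×9.5 + 0.2581×175.1 + 0.2599×164.5 + 0.2681×5.8 = 91.5211 per 1 000.

Cohort C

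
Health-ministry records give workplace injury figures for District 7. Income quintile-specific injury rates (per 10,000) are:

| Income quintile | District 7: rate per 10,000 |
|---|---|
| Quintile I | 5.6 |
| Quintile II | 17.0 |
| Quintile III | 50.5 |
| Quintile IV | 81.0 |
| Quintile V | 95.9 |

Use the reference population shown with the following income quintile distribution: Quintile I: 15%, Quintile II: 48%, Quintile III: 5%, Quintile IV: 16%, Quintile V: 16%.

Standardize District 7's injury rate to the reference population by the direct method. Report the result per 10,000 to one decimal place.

Standard weights: 0.15, 0.48, 0.05, 0.16, 0.16.
Standardized rate: 0.1500×5.6 + 0.4800×17.0 + 0.0500×50.5 + 0.1600×81.0 + 0.1600×95.9 = 39.8290 per 10,000.

39.8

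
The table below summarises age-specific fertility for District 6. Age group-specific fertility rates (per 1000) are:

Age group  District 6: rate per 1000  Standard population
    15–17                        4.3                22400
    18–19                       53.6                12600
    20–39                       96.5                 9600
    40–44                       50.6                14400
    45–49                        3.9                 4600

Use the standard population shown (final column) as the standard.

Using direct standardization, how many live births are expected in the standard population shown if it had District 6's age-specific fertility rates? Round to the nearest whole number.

2445

Expected live births = Σ (standard pop × age-specific rate ÷ 1000)
= 22400×4.3/1000 + 12600×53.6/1000 + 9600×96.5/1000 + 14400×50.6/1000 + 4600×3.9/1000
= 96.32 + 675.36 + 926.40 + 728.64 + 17.94 = 2444.66.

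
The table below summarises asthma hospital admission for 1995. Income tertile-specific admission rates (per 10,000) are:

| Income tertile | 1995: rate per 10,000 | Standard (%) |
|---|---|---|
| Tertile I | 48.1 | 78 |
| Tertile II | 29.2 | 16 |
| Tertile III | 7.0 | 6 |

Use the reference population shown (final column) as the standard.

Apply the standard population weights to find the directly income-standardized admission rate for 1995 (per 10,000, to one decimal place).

Standard weights: 0.78, 0.16, 0.06.
Standardized rate: 0.7800×48.1 + 0.1600×29.2 + 0.0600×7.0 = 42.6100 per 10,000.

42.6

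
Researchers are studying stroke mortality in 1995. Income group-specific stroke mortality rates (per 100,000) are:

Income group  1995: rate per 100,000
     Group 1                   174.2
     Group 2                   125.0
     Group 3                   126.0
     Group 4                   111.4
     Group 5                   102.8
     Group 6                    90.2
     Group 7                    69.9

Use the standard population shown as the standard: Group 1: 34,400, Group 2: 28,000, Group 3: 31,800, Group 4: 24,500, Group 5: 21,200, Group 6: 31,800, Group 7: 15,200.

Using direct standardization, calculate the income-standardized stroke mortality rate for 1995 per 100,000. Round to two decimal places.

119.52

Standard total = 186,900; weights = 0.1841, 0.1498, 0.1701, 0.1311, 0.1134, 0.1701, 0.0813.
Standardized rate: 0.1841×174.2 + 0.1498×125.0 + 0.1701×126.0 + 0.1311×111.4 + 0.1134×102.8 + 0.1701×90.2 + 0.0813×69.9 = 119.5226 per 100,000.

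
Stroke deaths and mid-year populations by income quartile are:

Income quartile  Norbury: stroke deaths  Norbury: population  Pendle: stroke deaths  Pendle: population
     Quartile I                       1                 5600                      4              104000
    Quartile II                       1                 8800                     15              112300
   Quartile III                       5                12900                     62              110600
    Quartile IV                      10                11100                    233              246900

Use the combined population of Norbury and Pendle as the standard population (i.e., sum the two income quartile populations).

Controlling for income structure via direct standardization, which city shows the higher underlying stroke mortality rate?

Income-specific rates per 100000 for Norbury: 17.86, 11.36, 38.76, 90.09.
For Pendle: 3.85, 13.36, 56.06, 94.37.
Combined standard total = 612200; weights = 0.1790, 0.1978, 0.2017, 0.4214.
Norbury: 0.1790×17.86 + 0.1978×11.36 + 0.2017×38.76 + 0.4214×90.09 = 51.2306 per 100000.
Pendle: 0.1790×3.85 + 0.1978×13.36 + 0.2017×56.06 + 0.4214×94.37 = 54.4099 per 100000.

Pendle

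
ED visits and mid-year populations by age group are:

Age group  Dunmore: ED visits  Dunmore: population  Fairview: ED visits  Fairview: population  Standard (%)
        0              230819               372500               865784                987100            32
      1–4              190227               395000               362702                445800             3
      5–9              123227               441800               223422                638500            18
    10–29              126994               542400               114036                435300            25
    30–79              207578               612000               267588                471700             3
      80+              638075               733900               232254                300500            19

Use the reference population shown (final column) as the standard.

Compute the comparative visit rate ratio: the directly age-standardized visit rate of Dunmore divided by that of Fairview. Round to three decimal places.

0.832

Age-specific rates per 1000 for Dunmore: 619.648, 481.587, 278.920, 234.133, 339.180, 869.430.
For Fairview: 877.099, 813.598, 349.917, 261.971, 567.284, 772.892.
Standard weights: 0.32, 0.03, 0.18, 0.25, 0.03, 0.19.
Dunmore: 0.3200×619.648 + 0.0300×481.587 + 0.1800×278.920 + 0.2500×234.133 + 0.0300×339.180 + 0.1900×869.430 = 496.8413 per 1000.
Fairview: 0.3200×877.099 + 0.0300×813.598 + 0.1800×349.917 + 0.2500×261.971 + 0.0300×567.284 + 0.1900×772.892 = 597.4253 per 1000.
Ratio = 496.8413 ÷ 597.4253 = 0.83164.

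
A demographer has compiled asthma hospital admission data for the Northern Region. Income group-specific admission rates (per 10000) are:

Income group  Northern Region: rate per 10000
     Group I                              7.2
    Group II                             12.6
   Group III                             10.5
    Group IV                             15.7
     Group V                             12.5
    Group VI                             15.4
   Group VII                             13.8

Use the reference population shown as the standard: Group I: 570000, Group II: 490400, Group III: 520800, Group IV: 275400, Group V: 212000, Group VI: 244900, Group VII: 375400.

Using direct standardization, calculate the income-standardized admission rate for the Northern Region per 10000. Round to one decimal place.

Standard total = 2688900; weights = 0.2120, 0.1824, 0.1937, 0.1024, 0.0788, 0.0911, 0.1396.
Standardized rate: 0.2120×7.2 + 0.1824×12.6 + 0.1937×10.5 + 0.1024×15.7 + 0.0788×12.5 + 0.0911×15.4 + 0.1396×13.8 = 11.7807 per 10000.

11.8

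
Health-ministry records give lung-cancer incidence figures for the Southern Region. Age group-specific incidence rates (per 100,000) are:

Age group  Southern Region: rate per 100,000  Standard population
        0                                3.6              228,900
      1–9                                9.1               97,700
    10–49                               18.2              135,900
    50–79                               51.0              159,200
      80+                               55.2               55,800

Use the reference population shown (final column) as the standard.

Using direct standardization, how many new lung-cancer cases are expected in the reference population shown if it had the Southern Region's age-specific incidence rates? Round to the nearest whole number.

154

Expected new lung-cancer cases = Σ (standard pop × age-specific rate ÷ 100,000)
= 228,900×3.6/100,000 + 97,700×9.1/100,000 + 135,900×18.2/100,000 + 159,200×51.0/100,000 + 55,800×55.2/100,000
= 8.24 + 8.89 + 24.73 + 81.19 + 30.80 = 153.86.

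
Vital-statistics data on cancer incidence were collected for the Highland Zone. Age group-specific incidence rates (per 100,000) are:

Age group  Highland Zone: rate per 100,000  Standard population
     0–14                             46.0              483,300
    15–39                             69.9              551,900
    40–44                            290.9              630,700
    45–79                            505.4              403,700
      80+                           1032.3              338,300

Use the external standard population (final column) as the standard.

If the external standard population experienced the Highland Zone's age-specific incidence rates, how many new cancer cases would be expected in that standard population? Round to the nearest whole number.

Expected new cancer cases = Σ (standard pop × age-specific rate ÷ 100,000)
= 483,300×46.0/100,000 + 551,900×69.9/100,000 + 630,700×290.9/100,000 + 403,700×505.4/100,000 + 338,300×1032.3/100,000
= 222.32 + 385.78 + 1834.71 + 2040.30 + 3492.27 = 7975.37.

7975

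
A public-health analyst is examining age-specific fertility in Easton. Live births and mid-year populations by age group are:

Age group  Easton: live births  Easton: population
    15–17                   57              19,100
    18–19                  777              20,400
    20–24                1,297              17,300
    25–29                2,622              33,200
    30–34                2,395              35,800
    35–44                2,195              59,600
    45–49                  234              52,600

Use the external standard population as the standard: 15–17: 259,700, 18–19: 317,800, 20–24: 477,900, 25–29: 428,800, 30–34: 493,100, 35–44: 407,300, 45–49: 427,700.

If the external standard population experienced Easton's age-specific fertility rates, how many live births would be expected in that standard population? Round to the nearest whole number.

132464

Age-specific rates per 1,000 for Easton: 2.984, 38.088, 74.971, 78.976, 66.899, 36.829, 4.449.
Expected live births = Σ (standard pop × age-specific rate ÷ 1,000)
= 259,700×2.984/1,000 + 317,800×38.088/1,000 + 477,900×74.971/1,000 + 428,800×78.976/1,000 + 493,100×66.899/1,000 + 407,300×36.829/1,000 + 427,700×4.449/1,000
= 775.02 + 12104.44 + 35828.69 + 33864.87 + 32988.11 + 15000.39 + 1902.70 = 132464.22.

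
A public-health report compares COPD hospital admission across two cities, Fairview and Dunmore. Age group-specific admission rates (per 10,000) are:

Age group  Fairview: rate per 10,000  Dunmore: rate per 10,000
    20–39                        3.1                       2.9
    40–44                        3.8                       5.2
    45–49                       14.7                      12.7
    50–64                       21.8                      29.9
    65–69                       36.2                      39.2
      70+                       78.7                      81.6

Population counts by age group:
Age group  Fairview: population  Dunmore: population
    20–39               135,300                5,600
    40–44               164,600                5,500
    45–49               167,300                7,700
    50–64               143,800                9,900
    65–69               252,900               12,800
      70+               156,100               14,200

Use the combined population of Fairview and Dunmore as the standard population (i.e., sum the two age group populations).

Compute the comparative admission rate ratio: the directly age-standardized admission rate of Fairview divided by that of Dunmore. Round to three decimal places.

0.926

Combined standard total = 1,075,700; weights = 0.1310, 0.1581, 0.1627, 0.1429, 0.2470, 0.1583.
Fairview: 0.1310×3.1 + 0.1581×3.8 + 0.1627×14.7 + 0.1429×21.8 + 0.2470×36.2 + 0.1583×78.7 = 27.9142 per 10,000.
Dunmore: 0.1310×2.9 + 0.1581×5.2 + 0.1627×12.7 + 0.1429×29.9 + 0.2470×39.2 + 0.1583×81.6 = 30.1415 per 10,000.
Ratio = 27.9142 ÷ 30.1415 = 0.92611.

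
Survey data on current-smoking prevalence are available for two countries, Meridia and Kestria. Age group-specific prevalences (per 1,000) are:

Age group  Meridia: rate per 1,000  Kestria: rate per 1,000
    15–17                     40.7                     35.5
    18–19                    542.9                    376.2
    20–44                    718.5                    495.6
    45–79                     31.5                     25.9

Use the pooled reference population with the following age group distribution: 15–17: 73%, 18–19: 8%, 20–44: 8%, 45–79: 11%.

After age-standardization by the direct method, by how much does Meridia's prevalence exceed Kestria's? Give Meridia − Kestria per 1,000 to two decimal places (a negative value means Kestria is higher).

35.58

Standard weights: 0.73, 0.08, 0.08, 0.11.
Meridia: 0.7300×40.7 + 0.0800×542.9 + 0.0800×718.5 + 0.1100×31.5 = 134.0880 per 1,000.
Kestria: 0.7300×35.5 + 0.0800×376.2 + 0.0800×495.6 + 0.1100×25.9 = 98.5080 per 1,000.
Difference = 134.0880 − 98.5080 = 35.5800.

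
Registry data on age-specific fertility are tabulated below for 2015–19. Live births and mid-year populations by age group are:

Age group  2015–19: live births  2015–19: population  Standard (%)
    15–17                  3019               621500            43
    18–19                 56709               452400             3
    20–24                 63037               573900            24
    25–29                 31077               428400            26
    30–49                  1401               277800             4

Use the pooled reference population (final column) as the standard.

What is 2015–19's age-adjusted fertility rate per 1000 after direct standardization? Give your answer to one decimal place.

51.3

Age-specific rates per 1000 for 2015–19: 4.858, 125.351, 109.840, 72.542, 5.043.
Standard weights: 0.43, 0.03, 0.24, 0.26, 0.04.
Standardized rate: 0.4300×4.858 + 0.0300×125.351 + 0.2400×109.840 + 0.2600×72.542 + 0.0400×5.043 = 51.2735 per 1000.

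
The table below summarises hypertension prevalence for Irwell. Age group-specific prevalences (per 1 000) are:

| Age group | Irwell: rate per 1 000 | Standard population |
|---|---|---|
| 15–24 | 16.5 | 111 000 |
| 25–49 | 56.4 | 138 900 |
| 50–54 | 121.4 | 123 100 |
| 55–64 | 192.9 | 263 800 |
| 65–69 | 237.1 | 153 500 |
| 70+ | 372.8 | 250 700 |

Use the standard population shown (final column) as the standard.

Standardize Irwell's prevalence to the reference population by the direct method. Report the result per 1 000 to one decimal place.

197.3

Standard total = 1 041 000; weights = 0.1066, 0.1334, 0.1183, 0.2534, 0.1475, 0.2408.
Standardized rate: 0.1066×16.5 + 0.1334×56.4 + 0.1183×121.4 + 0.2534×192.9 + 0.1475×237.1 + 0.2408×372.8 = 197.2648 per 1 000.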